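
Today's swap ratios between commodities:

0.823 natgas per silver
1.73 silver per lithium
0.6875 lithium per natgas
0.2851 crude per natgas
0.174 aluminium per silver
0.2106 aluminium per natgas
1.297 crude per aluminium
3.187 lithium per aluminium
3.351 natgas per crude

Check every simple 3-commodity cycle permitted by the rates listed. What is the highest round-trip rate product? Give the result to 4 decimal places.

0.9789

natgas→lithium→silver→natgas: 0.6875 × 1.73 × 0.823 = 0.97886
silver→aluminium→lithium→silver: 0.174 × 3.187 × 1.73 = 0.95935
natgas→aluminium→crude→natgas: 0.2106 × 1.297 × 3.351 = 0.91532
Maximum is natgas→lithium→silver→natgas at 0.9789; no arbitrage — every cycle loses value.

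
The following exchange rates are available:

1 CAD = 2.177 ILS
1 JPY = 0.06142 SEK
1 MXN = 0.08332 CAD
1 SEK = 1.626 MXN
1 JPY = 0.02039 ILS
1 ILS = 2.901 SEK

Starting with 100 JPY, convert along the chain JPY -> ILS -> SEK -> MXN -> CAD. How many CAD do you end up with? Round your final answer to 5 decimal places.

100 JPY × 0.02039 = 2.039 ILS
2.039 ILS × 2.901 = 5.915139 SEK
5.915139 SEK × 1.626 = 9.618016014 MXN
9.618016014 MXN × 0.08332 = 0.80137309428648 CAD

0.80137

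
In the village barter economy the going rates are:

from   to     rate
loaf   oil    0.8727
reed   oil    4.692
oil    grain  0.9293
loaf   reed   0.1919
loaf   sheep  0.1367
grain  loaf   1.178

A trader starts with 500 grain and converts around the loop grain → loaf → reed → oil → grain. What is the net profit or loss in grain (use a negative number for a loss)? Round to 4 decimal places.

500 grain × 1.178 = 589 loaf
589 loaf × 0.1919 = 113.0291 reed
113.0291 reed × 4.692 = 530.3325372 oil
530.3325372 oil × 0.9293 = 492.83802681996 grain
Net change: 492.83802681996 − 500 = -7.16197318004 grain

-7.1620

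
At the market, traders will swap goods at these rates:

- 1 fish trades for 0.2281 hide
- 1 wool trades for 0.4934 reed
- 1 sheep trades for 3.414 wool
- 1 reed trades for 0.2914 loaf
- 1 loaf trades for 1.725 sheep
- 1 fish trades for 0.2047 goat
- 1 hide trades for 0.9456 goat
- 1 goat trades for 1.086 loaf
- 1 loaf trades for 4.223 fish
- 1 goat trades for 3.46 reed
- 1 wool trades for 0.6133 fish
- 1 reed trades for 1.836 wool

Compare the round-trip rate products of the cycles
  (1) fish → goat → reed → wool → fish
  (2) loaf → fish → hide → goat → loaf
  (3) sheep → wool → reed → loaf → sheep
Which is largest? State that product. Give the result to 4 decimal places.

0.9892

(1) 0.2047 × 3.46 × 1.836 × 0.6133 = 0.79752
(2) 4.223 × 0.2281 × 0.9456 × 1.086 = 0.98920
(3) 3.414 × 0.4934 × 0.2914 × 1.725 = 0.84672
Highest is cycle (2) at 0.9892 (≤1, no arbitrage).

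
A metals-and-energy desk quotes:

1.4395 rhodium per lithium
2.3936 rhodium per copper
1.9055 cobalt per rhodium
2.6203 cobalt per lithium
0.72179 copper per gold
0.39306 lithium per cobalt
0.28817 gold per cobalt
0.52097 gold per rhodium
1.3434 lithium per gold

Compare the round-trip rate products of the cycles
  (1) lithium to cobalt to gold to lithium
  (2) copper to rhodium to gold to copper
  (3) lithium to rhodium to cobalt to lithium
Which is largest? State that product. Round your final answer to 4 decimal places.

(1) 2.6203 × 0.28817 × 1.3434 = 1.01439
(2) 2.3936 × 0.52097 × 0.72179 = 0.90007
(3) 1.4395 × 1.9055 × 0.39306 = 1.07815
Highest is cycle (3) at 1.0782 (>1, arbitrage).

1.0782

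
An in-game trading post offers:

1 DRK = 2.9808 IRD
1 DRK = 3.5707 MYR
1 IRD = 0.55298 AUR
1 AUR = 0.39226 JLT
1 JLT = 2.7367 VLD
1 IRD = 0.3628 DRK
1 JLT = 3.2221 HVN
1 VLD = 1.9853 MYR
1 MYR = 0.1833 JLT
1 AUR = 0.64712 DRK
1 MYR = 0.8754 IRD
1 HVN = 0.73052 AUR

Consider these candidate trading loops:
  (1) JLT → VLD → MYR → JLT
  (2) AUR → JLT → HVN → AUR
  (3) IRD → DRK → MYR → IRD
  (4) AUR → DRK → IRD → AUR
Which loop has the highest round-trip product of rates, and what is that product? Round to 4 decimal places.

(1) 2.7367 × 1.9853 × 0.1833 = 0.99590
(2) 0.39226 × 3.2221 × 0.73052 = 0.92330
(3) 0.3628 × 3.5707 × 0.8754 = 1.13404
(4) 0.64712 × 2.9808 × 0.55298 = 1.06666
Highest is cycle (3) at 1.1340 (>1, arbitrage).

1.1340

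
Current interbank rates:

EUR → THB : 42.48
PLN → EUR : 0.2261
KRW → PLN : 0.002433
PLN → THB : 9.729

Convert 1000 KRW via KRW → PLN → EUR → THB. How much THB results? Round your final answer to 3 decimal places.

1000 KRW × 0.002433 = 2.433 PLN
2.433 PLN × 0.2261 = 0.5501013 EUR
0.5501013 EUR × 42.48 = 23.368303224 THB

23.368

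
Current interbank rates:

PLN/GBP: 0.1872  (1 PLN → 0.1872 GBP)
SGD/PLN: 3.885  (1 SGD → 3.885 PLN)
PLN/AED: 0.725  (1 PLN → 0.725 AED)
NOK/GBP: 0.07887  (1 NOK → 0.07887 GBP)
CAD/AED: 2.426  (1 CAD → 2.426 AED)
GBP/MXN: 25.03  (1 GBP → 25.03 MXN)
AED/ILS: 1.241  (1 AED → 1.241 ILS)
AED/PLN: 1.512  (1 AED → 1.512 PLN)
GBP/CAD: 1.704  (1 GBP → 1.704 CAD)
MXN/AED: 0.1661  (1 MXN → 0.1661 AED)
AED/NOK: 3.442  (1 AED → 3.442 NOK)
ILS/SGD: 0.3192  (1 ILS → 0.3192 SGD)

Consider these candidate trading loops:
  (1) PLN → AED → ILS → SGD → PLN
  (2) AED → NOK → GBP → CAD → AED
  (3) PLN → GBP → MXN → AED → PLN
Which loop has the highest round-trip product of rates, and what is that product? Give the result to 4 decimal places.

(1) 0.725 × 1.241 × 0.3192 × 3.885 = 1.11574
(2) 3.442 × 0.07887 × 1.704 × 2.426 = 1.12223
(3) 0.1872 × 25.03 × 0.1661 × 1.512 = 1.17676
Highest is cycle (3) at 1.1768 (>1, arbitrage).

1.1768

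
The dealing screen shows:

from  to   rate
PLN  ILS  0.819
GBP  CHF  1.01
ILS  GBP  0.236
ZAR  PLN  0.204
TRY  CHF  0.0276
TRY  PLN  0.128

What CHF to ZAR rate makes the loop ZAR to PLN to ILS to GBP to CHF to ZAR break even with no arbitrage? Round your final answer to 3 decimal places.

Known legs of the cycle: 0.204 × 0.819 × 0.236 × 1.01 = 0.03982423536
For no arbitrage the full-cycle product must be 1, so the missing rate is 1 / 0.03982423536 ≈ 25.11034.

25.110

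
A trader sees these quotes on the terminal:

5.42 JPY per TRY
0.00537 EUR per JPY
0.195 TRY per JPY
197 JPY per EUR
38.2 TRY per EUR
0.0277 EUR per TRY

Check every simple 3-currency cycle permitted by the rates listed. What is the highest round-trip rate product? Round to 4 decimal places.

EUR→TRY→JPY→EUR: 38.2 × 5.42 × 0.00537 = 1.11183
EUR→JPY→TRY→EUR: 197 × 0.195 × 0.0277 = 1.06410
Maximum is EUR→TRY→JPY→EUR at 1.1118; arbitrage exists.

1.1118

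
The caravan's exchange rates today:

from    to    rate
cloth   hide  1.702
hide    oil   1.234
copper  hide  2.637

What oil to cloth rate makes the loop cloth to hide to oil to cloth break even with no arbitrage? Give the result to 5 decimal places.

Known legs of the cycle: 1.702 × 1.234 = 2.100268
For no arbitrage the full-cycle product must be 1, so the missing rate is 1 / 2.100268 ≈ 0.4761297.

0.47613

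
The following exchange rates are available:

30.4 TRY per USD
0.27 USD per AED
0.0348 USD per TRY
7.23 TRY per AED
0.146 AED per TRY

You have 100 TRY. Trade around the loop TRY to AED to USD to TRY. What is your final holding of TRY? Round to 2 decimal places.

100 TRY × 0.146 = 14.6 AED
14.6 AED × 0.27 = 3.942 USD
3.942 USD × 30.4 = 119.8368 TRY

119.84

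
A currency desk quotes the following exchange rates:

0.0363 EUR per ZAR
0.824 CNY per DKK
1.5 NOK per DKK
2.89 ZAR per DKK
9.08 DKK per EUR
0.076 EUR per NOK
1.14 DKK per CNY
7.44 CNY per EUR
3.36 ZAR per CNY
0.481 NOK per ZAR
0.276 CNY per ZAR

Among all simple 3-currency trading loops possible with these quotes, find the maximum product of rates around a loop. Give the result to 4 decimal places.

DKK→NOK→EUR→DKK: 1.5 × 0.076 × 9.08 = 1.03512
ZAR→EUR→DKK→ZAR: 0.0363 × 9.08 × 2.89 = 0.95256
ZAR→CNY→DKK→ZAR: 0.276 × 1.14 × 2.89 = 0.90931
ZAR→EUR→CNY→ZAR: 0.0363 × 7.44 × 3.36 = 0.90744
Maximum is DKK→NOK→EUR→DKK at 1.0351; arbitrage exists.

1.0351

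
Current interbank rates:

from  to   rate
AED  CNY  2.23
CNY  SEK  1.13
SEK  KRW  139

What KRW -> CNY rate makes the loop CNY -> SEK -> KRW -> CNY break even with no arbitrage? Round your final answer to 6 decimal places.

0.006367

Known legs of the cycle: 1.13 × 139 = 157.07
For no arbitrage the full-cycle product must be 1, so the missing rate is 1 / 157.07 ≈ 0.00636659.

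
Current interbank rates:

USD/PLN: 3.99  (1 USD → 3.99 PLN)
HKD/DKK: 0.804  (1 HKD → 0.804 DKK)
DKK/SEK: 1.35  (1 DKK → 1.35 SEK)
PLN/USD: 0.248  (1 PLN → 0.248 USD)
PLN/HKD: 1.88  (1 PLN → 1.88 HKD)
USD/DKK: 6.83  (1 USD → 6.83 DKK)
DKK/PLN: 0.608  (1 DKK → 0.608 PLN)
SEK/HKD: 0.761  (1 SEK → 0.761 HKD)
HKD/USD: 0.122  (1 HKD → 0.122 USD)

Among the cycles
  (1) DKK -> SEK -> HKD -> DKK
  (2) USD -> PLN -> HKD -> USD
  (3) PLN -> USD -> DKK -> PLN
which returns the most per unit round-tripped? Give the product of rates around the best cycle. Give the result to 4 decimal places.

1.0299

(1) 1.35 × 0.761 × 0.804 = 0.82599
(2) 3.99 × 1.88 × 0.122 = 0.91515
(3) 0.248 × 6.83 × 0.608 = 1.02985
Highest is cycle (3) at 1.0299 (>1, arbitrage).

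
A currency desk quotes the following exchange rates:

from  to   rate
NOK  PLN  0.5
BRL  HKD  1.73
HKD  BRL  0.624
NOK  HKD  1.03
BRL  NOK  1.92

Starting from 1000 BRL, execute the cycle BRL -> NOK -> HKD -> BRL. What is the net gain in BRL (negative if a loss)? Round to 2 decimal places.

1000 BRL × 1.92 = 1920 NOK
1920 NOK × 1.03 = 1977.6 HKD
1977.6 HKD × 0.624 = 1234.0224 BRL
Net change: 1234.0224 − 1000 = 234.0224 BRL

234.02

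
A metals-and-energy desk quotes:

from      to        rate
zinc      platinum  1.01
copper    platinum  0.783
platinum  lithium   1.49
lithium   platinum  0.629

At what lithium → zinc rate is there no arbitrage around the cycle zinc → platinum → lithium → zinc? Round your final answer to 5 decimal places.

Known legs of the cycle: 1.01 × 1.49 = 1.5049
For no arbitrage the full-cycle product must be 1, so the missing rate is 1 / 1.5049 ≈ 0.6644960.

0.66450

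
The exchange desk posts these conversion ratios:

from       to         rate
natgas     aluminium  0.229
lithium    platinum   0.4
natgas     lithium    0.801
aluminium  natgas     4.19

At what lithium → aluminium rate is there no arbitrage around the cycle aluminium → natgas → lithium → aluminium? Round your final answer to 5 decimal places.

0.29796

Known legs of the cycle: 4.19 × 0.801 = 3.35619
For no arbitrage the full-cycle product must be 1, so the missing rate is 1 / 3.35619 ≈ 0.2979569.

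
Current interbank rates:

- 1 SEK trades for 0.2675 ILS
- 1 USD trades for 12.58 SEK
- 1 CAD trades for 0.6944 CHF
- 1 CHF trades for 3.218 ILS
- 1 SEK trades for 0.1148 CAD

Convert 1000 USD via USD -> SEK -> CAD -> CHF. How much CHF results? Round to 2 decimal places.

1000 USD × 12.58 = 12580 SEK
12580 SEK × 0.1148 = 1444.184 CAD
1444.184 CAD × 0.6944 = 1002.8413696 CHF

1002.84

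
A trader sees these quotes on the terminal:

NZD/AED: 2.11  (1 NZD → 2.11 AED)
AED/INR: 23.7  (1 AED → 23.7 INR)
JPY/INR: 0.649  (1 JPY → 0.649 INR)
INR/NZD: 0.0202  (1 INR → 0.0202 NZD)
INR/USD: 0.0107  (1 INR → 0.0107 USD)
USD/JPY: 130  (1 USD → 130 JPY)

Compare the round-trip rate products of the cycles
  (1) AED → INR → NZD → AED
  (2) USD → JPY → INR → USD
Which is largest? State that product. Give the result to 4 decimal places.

(1) 23.7 × 0.0202 × 2.11 = 1.01014
(2) 130 × 0.649 × 0.0107 = 0.90276
Highest is cycle (1) at 1.0101 (>1, arbitrage).

1.0101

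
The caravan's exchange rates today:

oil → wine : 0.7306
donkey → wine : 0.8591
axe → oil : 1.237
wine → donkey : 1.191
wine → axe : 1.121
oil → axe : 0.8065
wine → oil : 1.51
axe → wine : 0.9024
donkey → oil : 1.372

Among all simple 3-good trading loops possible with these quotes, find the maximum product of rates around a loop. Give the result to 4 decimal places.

1.1938

wine→donkey→oil→wine: 1.191 × 1.372 × 0.7306 = 1.19384
wine→oil→axe→wine: 1.51 × 0.8065 × 0.9024 = 1.09896
wine→axe→oil→wine: 1.121 × 1.237 × 0.7306 = 1.01311
Maximum is wine→donkey→oil→wine at 1.1938; arbitrage exists.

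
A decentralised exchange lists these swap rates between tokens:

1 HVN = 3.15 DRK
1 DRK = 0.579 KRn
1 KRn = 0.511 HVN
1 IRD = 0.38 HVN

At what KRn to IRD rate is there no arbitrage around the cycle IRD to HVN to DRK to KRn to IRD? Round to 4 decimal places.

Known legs of the cycle: 0.38 × 3.15 × 0.579 = 0.693063
For no arbitrage the full-cycle product must be 1, so the missing rate is 1 / 0.693063 ≈ 1.442870.

1.4429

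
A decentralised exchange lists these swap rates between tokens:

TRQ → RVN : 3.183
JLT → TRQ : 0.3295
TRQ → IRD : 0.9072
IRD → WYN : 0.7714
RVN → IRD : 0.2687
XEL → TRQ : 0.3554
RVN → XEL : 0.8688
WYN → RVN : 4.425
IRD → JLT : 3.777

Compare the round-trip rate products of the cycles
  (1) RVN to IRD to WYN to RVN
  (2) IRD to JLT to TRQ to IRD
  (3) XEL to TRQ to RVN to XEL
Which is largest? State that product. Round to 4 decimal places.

(1) 0.2687 × 0.7714 × 4.425 = 0.91719
(2) 3.777 × 0.3295 × 0.9072 = 1.12903
(3) 0.3554 × 3.183 × 0.8688 = 0.98282
Highest is cycle (2) at 1.1290 (>1, arbitrage).

1.1290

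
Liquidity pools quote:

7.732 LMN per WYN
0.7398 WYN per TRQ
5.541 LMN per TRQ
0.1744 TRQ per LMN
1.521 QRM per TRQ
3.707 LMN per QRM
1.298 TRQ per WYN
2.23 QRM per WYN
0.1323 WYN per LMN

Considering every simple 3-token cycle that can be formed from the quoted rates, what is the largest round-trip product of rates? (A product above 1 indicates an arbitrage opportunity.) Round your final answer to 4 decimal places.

WYN→QRM→LMN→WYN: 2.23 × 3.707 × 0.1323 = 1.09367
WYN→LMN→TRQ→WYN: 7.732 × 0.1744 × 0.7398 = 0.99759
QRM→LMN→TRQ→QRM: 3.707 × 0.1744 × 1.521 = 0.98333
WYN→TRQ→LMN→WYN: 1.298 × 5.541 × 0.1323 = 0.95153
Maximum is WYN→QRM→LMN→WYN at 1.0937; arbitrage exists.

1.0937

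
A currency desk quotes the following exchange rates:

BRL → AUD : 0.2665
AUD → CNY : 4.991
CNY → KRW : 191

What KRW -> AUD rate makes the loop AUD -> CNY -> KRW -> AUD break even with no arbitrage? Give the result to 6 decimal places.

Known legs of the cycle: 4.991 × 191 = 953.281
For no arbitrage the full-cycle product must be 1, so the missing rate is 1 / 953.281 ≈ 0.00104901.

0.001049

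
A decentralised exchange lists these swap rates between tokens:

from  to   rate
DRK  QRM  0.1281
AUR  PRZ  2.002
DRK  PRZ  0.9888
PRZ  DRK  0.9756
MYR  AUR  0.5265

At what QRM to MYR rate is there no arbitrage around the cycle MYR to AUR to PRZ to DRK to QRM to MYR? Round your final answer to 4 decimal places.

7.5913

Known legs of the cycle: 0.5265 × 2.002 × 0.9756 × 0.1281 = 0.13172959908108
For no arbitrage the full-cycle product must be 1, so the missing rate is 1 / 0.13172959908108 ≈ 7.591308.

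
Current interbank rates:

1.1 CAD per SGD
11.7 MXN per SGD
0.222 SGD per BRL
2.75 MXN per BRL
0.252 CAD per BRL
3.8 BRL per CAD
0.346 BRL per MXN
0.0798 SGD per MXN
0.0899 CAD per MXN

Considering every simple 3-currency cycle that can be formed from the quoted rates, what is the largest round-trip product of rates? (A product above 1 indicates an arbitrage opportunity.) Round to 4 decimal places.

CAD→BRL→MXN→CAD: 3.8 × 2.75 × 0.0899 = 0.93946
CAD→BRL→SGD→CAD: 3.8 × 0.222 × 1.1 = 0.92796
SGD→MXN→BRL→SGD: 11.7 × 0.346 × 0.222 = 0.89870
Maximum is CAD→BRL→MXN→CAD at 0.9395; no arbitrage — every cycle loses value.

0.9395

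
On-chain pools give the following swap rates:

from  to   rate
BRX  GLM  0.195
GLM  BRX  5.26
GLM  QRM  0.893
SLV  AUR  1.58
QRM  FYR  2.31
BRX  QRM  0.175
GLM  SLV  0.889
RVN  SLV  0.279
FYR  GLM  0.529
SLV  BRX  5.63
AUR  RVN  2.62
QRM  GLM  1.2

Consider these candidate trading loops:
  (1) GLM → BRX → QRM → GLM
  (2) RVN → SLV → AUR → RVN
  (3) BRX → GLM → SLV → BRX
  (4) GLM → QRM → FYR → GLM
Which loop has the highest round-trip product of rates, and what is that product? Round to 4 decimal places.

(1) 5.26 × 0.175 × 1.2 = 1.10460
(2) 0.279 × 1.58 × 2.62 = 1.15495
(3) 0.195 × 0.889 × 5.63 = 0.97599
(4) 0.893 × 2.31 × 0.529 = 1.09124
Highest is cycle (2) at 1.1549 (>1, arbitrage).

1.1549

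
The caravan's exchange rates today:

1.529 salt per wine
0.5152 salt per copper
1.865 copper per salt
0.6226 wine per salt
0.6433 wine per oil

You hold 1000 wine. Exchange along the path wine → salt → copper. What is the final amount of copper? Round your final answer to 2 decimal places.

1000 wine × 1.529 = 1529 salt
1529 salt × 1.865 = 2851.585 copper

2851.59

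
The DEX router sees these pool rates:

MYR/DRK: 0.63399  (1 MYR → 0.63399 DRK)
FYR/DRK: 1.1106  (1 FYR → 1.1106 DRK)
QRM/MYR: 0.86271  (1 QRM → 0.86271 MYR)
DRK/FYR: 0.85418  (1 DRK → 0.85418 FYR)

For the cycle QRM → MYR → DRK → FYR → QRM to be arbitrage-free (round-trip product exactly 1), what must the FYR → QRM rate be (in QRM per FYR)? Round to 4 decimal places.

Known legs of the cycle: 0.86271 × 0.63399 × 0.85418 = 0.467193334928922
For no arbitrage the full-cycle product must be 1, so the missing rate is 1 / 0.467193334928922 ≈ 2.140441.

2.1404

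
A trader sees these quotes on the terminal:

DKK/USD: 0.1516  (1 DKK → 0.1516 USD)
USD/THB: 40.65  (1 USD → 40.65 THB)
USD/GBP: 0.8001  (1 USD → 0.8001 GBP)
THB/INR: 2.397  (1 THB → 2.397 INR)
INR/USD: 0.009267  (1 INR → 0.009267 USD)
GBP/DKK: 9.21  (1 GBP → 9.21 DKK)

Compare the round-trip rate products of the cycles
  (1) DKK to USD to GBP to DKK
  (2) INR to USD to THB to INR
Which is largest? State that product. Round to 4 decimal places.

(1) 0.1516 × 0.8001 × 9.21 = 1.11713
(2) 0.009267 × 40.65 × 2.397 = 0.90296
Highest is cycle (1) at 1.1171 (>1, arbitrage).

1.1171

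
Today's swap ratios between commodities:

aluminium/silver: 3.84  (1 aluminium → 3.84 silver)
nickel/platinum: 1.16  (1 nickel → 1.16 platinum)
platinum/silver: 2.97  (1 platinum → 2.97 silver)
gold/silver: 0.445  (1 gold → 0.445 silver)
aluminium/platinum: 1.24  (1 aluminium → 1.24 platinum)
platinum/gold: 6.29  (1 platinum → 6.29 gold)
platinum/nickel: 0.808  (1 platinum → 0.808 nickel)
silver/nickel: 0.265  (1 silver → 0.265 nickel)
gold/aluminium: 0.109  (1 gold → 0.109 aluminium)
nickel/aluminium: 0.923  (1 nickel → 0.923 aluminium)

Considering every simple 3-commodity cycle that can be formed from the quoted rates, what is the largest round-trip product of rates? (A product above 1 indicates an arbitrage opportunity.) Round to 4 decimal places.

nickel→aluminium→silver→nickel: 0.923 × 3.84 × 0.265 = 0.93924
nickel→aluminium→platinum→nickel: 0.923 × 1.24 × 0.808 = 0.92477
nickel→platinum→silver→nickel: 1.16 × 2.97 × 0.265 = 0.91298
aluminium→platinum→gold→aluminium: 1.24 × 6.29 × 0.109 = 0.85016
Maximum is nickel→aluminium→silver→nickel at 0.9392; no arbitrage — every cycle loses value.

0.9392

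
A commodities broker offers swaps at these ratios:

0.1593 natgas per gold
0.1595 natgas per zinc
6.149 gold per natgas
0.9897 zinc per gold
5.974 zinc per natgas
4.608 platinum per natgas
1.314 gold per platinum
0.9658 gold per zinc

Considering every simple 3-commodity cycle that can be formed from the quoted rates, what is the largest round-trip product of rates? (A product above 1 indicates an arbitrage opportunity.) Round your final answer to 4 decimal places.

natgas→gold→zinc→natgas: 6.149 × 0.9897 × 0.1595 = 0.97066
platinum→gold→natgas→platinum: 1.314 × 0.1593 × 4.608 = 0.96455
natgas→zinc→gold→natgas: 5.974 × 0.9658 × 0.1593 = 0.91911
Maximum is natgas→gold→zinc→natgas at 0.9707; no arbitrage — every cycle loses value.

0.9707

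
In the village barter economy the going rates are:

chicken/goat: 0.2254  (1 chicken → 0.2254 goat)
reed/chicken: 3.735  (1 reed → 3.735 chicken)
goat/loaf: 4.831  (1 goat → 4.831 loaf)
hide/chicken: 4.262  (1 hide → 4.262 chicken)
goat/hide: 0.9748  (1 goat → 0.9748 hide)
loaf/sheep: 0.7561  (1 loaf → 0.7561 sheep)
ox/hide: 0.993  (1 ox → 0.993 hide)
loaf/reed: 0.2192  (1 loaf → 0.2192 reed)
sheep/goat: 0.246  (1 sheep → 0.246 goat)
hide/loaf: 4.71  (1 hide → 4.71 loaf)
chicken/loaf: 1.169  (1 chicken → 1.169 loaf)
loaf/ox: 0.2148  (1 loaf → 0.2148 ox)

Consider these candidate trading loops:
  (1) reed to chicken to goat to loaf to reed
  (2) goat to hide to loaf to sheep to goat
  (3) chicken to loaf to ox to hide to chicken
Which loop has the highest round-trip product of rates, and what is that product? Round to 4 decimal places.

(1) 3.735 × 0.2254 × 4.831 × 0.2192 = 0.89150
(2) 0.9748 × 4.71 × 0.7561 × 0.246 = 0.85399
(3) 1.169 × 0.2148 × 0.993 × 4.262 = 1.06270
Highest is cycle (3) at 1.0627 (>1, arbitrage).

1.0627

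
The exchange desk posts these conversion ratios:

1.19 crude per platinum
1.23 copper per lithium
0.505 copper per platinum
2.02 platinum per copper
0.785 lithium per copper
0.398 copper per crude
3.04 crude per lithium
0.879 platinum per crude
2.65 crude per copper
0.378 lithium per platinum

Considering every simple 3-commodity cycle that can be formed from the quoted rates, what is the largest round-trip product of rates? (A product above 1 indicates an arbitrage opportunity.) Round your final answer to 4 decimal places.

1.1763

crude→platinum→copper→crude: 0.879 × 0.505 × 2.65 = 1.17632
crude→platinum→lithium→crude: 0.879 × 0.378 × 3.04 = 1.01008
crude→copper→platinum→crude: 0.398 × 2.02 × 1.19 = 0.95671
crude→copper→lithium→crude: 0.398 × 0.785 × 3.04 = 0.94979
platinum→lithium→copper→platinum: 0.378 × 1.23 × 2.02 = 0.93918
Maximum is crude→platinum→copper→crude at 1.1763; arbitrage exists.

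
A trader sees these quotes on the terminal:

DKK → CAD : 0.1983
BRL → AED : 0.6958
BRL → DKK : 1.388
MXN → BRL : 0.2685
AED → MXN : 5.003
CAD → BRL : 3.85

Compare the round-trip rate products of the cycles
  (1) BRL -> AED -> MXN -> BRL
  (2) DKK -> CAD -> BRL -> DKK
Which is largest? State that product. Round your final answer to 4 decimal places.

(1) 0.6958 × 5.003 × 0.2685 = 0.93467
(2) 0.1983 × 3.85 × 1.388 = 1.05968
Highest is cycle (2) at 1.0597 (>1, arbitrage).

1.0597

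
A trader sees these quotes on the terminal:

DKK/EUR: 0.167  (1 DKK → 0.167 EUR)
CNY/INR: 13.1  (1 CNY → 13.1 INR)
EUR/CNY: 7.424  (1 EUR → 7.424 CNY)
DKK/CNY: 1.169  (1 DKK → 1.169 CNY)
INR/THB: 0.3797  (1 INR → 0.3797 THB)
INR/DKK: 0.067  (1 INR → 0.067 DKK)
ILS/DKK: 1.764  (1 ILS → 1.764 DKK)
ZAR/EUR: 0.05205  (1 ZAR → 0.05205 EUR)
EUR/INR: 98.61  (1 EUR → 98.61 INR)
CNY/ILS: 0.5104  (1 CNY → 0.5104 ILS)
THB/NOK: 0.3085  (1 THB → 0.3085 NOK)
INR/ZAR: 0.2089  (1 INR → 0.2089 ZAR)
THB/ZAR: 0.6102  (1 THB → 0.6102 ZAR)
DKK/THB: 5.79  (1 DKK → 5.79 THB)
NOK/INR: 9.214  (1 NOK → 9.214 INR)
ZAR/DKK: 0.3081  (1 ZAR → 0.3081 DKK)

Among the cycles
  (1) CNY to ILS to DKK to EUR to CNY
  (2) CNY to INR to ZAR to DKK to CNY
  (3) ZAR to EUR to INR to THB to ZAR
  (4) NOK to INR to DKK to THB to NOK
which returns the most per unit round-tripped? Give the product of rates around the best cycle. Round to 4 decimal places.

(1) 0.5104 × 1.764 × 0.167 × 7.424 = 1.11626
(2) 13.1 × 0.2089 × 0.3081 × 1.169 = 0.98563
(3) 0.05205 × 98.61 × 0.3797 × 0.6102 = 1.18920
(4) 9.214 × 0.067 × 5.79 × 0.3085 = 1.10270
Highest is cycle (3) at 1.1892 (>1, arbitrage).

1.1892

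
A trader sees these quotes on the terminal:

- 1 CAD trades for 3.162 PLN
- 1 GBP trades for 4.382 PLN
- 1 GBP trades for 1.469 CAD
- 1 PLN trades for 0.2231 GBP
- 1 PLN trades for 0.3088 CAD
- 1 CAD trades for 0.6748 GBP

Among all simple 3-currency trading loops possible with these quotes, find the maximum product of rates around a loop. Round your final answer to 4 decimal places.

PLN→GBP→CAD→PLN: 0.2231 × 1.469 × 3.162 = 1.03629
PLN→CAD→GBP→PLN: 0.3088 × 0.6748 × 4.382 = 0.91311
Maximum is PLN→GBP→CAD→PLN at 1.0363; arbitrage exists.

1.0363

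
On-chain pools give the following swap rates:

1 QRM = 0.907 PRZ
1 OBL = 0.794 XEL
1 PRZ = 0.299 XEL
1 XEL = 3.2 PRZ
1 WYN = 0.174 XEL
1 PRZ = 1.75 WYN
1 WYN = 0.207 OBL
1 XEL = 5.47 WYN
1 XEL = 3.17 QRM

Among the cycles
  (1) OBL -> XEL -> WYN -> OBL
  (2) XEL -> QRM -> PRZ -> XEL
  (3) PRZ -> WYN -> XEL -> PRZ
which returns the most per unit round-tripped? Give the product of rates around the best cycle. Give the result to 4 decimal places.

0.9744

(1) 0.794 × 5.47 × 0.207 = 0.89904
(2) 3.17 × 0.907 × 0.299 = 0.85968
(3) 1.75 × 0.174 × 3.2 = 0.97440
Highest is cycle (3) at 0.9744 (≤1, no arbitrage).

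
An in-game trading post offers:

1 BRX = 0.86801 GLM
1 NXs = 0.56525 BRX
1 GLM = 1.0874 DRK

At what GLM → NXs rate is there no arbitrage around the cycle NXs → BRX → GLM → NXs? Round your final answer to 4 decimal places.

2.0381

Known legs of the cycle: 0.56525 × 0.86801 = 0.4906426525
For no arbitrage the full-cycle product must be 1, so the missing rate is 1 / 0.4906426525 ≈ 2.038143.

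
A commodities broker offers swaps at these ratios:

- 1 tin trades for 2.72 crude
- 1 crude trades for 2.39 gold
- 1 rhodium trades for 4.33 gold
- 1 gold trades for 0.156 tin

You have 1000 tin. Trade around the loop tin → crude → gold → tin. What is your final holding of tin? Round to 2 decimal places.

1000 tin × 2.72 = 2720 crude
2720 crude × 2.39 = 6500.8 gold
6500.8 gold × 0.156 = 1014.1248 tin

1014.12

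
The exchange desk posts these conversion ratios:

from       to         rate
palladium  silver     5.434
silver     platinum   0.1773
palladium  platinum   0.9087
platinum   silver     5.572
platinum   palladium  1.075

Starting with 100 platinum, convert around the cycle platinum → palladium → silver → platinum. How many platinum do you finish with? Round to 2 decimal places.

100 platinum × 1.075 = 107.5 palladium
107.5 palladium × 5.434 = 584.155 silver
584.155 silver × 0.1773 = 103.5706815 platinum

103.57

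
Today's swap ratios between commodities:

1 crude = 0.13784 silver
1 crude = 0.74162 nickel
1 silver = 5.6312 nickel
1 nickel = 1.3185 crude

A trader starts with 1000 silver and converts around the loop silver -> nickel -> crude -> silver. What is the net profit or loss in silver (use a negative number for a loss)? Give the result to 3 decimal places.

23.426

1000 silver × 5.6312 = 5631.2 nickel
5631.2 nickel × 1.3185 = 7424.7372 crude
7424.7372 crude × 0.13784 = 1023.425775648 silver
Net change: 1023.425775648 − 1000 = 23.425775648 silver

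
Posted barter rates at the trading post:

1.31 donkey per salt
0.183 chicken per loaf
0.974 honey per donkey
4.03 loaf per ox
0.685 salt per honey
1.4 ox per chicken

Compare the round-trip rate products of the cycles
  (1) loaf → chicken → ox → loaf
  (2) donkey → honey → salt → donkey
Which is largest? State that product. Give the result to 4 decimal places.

1.0325

(1) 0.183 × 1.4 × 4.03 = 1.03249
(2) 0.974 × 0.685 × 1.31 = 0.87402
Highest is cycle (1) at 1.0325 (>1, arbitrage).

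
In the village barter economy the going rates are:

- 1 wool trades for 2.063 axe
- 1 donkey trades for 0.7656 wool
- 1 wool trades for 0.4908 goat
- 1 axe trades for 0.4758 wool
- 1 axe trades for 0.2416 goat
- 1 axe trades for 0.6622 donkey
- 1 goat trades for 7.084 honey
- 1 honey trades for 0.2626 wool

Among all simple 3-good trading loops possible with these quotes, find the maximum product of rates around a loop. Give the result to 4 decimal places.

1.0459

axe→donkey→wool→axe: 0.6622 × 0.7656 × 2.063 = 1.04590
goat→honey→wool→goat: 7.084 × 0.2626 × 0.4908 = 0.91301
Maximum is axe→donkey→wool→axe at 1.0459; arbitrage exists.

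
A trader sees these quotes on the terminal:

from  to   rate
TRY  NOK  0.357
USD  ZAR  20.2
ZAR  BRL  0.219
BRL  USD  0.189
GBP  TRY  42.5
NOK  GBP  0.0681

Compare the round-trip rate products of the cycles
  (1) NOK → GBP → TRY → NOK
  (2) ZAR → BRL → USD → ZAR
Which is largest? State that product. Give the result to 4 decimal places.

1.0332

(1) 0.0681 × 42.5 × 0.357 = 1.03325
(2) 0.219 × 0.189 × 20.2 = 0.83610
Highest is cycle (1) at 1.0332 (>1, arbitrage).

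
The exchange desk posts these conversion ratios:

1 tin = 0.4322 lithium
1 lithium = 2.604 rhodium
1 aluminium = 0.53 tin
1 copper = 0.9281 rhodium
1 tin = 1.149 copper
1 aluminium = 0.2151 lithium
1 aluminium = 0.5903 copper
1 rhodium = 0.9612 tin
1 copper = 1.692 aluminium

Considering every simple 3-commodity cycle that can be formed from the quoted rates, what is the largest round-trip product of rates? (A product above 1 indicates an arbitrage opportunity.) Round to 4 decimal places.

lithium→rhodium→tin→lithium: 2.604 × 0.9612 × 0.4322 = 1.08178
aluminium→tin→copper→aluminium: 0.53 × 1.149 × 1.692 = 1.03038
rhodium→tin→copper→rhodium: 0.9612 × 1.149 × 0.9281 = 1.02501
Maximum is lithium→rhodium→tin→lithium at 1.0818; arbitrage exists.

1.0818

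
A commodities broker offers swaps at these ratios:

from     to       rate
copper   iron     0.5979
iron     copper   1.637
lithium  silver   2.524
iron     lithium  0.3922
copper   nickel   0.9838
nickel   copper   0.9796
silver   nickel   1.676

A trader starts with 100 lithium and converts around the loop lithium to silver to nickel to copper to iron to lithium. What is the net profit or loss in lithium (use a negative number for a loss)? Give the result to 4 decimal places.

100 lithium × 2.524 = 252.4 silver
252.4 silver × 1.676 = 423.0224 nickel
423.0224 nickel × 0.9796 = 414.39274304 copper
414.39274304 copper × 0.5979 = 247.765421063616 iron
247.765421063616 iron × 0.3922 = 97.1735981411501952 lithium
Net change: 97.1735981411501952 − 100 = -2.8264018588498048 lithium

-2.8264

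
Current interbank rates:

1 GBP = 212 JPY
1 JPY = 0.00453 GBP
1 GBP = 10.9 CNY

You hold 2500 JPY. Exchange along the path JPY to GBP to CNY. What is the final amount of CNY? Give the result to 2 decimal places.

2500 JPY × 0.00453 = 11.325 GBP
11.325 GBP × 10.9 = 123.4425 CNY

123.44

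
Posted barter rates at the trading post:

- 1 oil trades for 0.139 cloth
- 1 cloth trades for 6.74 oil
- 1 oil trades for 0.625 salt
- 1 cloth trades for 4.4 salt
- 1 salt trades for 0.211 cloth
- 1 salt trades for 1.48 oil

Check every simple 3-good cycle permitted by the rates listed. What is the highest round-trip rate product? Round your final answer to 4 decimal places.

0.9052

cloth→salt→oil→cloth: 4.4 × 1.48 × 0.139 = 0.90517
cloth→oil→salt→cloth: 6.74 × 0.625 × 0.211 = 0.88884
Maximum is cloth→salt→oil→cloth at 0.9052; no arbitrage — every cycle loses value.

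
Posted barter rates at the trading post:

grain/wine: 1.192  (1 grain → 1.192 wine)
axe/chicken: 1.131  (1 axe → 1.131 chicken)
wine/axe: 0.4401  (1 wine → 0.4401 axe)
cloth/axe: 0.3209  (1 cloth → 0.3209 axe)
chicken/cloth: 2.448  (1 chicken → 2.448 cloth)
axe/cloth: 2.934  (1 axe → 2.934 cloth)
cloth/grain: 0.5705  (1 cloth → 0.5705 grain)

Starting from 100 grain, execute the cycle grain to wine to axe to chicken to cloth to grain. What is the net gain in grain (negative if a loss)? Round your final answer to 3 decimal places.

100 grain × 1.192 = 119.2 wine
119.2 wine × 0.4401 = 52.45992 axe
52.45992 axe × 1.131 = 59.33216952 chicken
59.33216952 chicken × 2.448 = 145.24515098496 cloth
145.24515098496 cloth × 0.5705 = 82.86235863691968 grain
Net change: 82.86235863691968 − 100 = -17.13764136308032 grain

-17.138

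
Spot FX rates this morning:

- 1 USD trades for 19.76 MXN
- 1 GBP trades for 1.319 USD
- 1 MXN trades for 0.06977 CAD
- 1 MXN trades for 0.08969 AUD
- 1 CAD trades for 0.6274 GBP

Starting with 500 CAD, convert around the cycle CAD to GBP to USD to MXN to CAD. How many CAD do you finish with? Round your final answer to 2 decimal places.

500 CAD × 0.6274 = 313.7 GBP
313.7 GBP × 1.319 = 413.7703 USD
413.7703 USD × 19.76 = 8176.101128 MXN
8176.101128 MXN × 0.06977 = 570.44657570056 CAD

570.45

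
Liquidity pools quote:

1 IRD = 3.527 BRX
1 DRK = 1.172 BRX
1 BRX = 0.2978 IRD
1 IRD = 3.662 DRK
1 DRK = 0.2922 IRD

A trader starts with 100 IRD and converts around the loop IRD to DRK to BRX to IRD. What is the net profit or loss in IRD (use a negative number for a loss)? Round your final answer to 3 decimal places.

27.812

100 IRD × 3.662 = 366.2 DRK
366.2 DRK × 1.172 = 429.1864 BRX
429.1864 BRX × 0.2978 = 127.81170992 IRD
Net change: 127.81170992 − 100 = 27.81170992 IRD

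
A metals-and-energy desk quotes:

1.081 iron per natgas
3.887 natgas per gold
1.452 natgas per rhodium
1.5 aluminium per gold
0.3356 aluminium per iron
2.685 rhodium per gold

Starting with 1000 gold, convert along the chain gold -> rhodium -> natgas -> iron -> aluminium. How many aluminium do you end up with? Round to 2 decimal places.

1000 gold × 2.685 = 2685 rhodium
2685 rhodium × 1.452 = 3898.62 natgas
3898.62 natgas × 1.081 = 4214.40822 iron
4214.40822 iron × 0.3356 = 1414.355398632 aluminium

1414.36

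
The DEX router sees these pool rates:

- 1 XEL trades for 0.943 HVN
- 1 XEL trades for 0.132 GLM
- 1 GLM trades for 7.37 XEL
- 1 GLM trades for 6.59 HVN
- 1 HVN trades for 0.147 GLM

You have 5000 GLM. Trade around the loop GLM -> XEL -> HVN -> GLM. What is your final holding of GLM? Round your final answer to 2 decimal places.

5000 GLM × 7.37 = 36850 XEL
36850 XEL × 0.943 = 34749.55 HVN
34749.55 HVN × 0.147 = 5108.18385 GLM

5108.18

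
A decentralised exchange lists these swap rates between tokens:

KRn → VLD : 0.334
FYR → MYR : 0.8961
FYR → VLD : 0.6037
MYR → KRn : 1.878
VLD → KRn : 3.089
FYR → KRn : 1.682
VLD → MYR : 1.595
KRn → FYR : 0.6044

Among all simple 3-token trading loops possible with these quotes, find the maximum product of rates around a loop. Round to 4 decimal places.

KRn→FYR→VLD→KRn: 0.6044 × 0.6037 × 3.089 = 1.12710
KRn→FYR→MYR→KRn: 0.6044 × 0.8961 × 1.878 = 1.01713
KRn→VLD→MYR→KRn: 0.334 × 1.595 × 1.878 = 1.00047
Maximum is KRn→FYR→VLD→KRn at 1.1271; arbitrage exists.

1.1271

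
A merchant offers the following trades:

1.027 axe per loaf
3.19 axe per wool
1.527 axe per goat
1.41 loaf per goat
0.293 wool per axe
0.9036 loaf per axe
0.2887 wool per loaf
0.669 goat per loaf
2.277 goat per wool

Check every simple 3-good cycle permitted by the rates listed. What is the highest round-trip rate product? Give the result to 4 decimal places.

goat→axe→wool→goat: 1.527 × 0.293 × 2.277 = 1.01875
goat→loaf→wool→goat: 1.41 × 0.2887 × 2.277 = 0.92689
goat→axe→loaf→goat: 1.527 × 0.9036 × 0.669 = 0.92308
loaf→wool→axe→loaf: 0.2887 × 3.19 × 0.9036 = 0.83217
Maximum is goat→axe→wool→goat at 1.0188; arbitrage exists.

1.0188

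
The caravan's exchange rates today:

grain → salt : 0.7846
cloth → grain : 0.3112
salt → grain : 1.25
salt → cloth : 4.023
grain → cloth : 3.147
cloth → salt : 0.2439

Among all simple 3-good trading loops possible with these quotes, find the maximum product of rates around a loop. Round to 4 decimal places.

0.9823

salt→cloth→grain→salt: 4.023 × 0.3112 × 0.7846 = 0.98229
salt→grain→cloth→salt: 1.25 × 3.147 × 0.2439 = 0.95944
Maximum is salt→cloth→grain→salt at 0.9823; no arbitrage — every cycle loses value.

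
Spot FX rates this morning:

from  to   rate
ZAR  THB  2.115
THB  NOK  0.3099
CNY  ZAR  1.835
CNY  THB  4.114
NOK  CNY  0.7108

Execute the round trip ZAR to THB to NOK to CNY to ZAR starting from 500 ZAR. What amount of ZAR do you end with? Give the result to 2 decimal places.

500 ZAR × 2.115 = 1057.5 THB
1057.5 THB × 0.3099 = 327.71925 NOK
327.71925 NOK × 0.7108 = 232.9428429 CNY
232.9428429 CNY × 1.835 = 427.4501167215 ZAR

427.45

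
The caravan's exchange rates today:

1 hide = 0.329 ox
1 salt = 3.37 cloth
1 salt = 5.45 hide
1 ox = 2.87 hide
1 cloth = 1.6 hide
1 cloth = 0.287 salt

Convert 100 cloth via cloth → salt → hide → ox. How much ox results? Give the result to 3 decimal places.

51.461

100 cloth × 0.287 = 28.7 salt
28.7 salt × 5.45 = 156.415 hide
156.415 hide × 0.329 = 51.460535 ox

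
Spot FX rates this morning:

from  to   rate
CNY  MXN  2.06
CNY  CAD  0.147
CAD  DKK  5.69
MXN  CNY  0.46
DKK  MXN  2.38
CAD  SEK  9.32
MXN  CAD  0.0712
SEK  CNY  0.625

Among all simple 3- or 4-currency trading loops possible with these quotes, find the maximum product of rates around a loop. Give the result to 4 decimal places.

CAD→DKK→MXN→CAD: 5.69 × 2.38 × 0.0712 = 0.96420
CNY→CAD→DKK→MXN→CNY: 0.147 × 5.69 × 2.38 × 0.46 = 0.91572
CNY→CAD→SEK→CNY: 0.147 × 9.32 × 0.625 = 0.85628
CNY→MXN→CAD→SEK→CNY: 2.06 × 0.0712 × 9.32 × 0.625 = 0.85436
Maximum is CAD→DKK→MXN→CAD at 0.9642; no arbitrage — every cycle loses value.

0.9642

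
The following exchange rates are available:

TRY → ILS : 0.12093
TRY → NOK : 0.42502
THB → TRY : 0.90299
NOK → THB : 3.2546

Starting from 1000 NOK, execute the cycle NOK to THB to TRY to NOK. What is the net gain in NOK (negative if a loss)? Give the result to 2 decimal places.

249.08

1000 NOK × 3.2546 = 3254.6 THB
3254.6 THB × 0.90299 = 2938.871254 TRY
2938.871254 TRY × 0.42502 = 1249.07906037508 NOK
Net change: 1249.07906037508 − 1000 = 249.07906037508 NOK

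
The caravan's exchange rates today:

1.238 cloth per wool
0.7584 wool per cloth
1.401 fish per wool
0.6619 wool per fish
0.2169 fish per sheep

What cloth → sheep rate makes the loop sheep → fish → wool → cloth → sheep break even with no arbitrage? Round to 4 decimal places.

5.6264

Known legs of the cycle: 0.2169 × 0.6619 × 1.238 = 0.17773484418
For no arbitrage the full-cycle product must be 1, so the missing rate is 1 / 0.17773484418 ≈ 5.626359.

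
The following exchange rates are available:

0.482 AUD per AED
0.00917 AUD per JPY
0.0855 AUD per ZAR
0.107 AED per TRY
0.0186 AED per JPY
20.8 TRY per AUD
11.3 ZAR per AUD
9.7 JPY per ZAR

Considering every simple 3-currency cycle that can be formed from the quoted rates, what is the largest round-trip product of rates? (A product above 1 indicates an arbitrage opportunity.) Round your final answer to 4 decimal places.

AED→AUD→TRY→AED: 0.482 × 20.8 × 0.107 = 1.07274
ZAR→JPY→AUD→ZAR: 9.7 × 0.00917 × 11.3 = 1.00512
Maximum is AED→AUD→TRY→AED at 1.0727; arbitrage exists.

1.0727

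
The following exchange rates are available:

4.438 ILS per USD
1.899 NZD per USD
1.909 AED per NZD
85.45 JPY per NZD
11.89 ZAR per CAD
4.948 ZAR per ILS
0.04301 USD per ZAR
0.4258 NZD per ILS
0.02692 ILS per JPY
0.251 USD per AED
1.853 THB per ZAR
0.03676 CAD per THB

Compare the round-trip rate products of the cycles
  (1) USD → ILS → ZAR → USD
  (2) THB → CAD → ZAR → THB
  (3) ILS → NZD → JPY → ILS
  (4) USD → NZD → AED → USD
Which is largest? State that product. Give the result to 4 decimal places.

0.9795

(1) 4.438 × 4.948 × 0.04301 = 0.94447
(2) 0.03676 × 11.89 × 1.853 = 0.80990
(3) 0.4258 × 85.45 × 0.02692 = 0.97947
(4) 1.899 × 1.909 × 0.251 = 0.90992
Highest is cycle (3) at 0.9795 (≤1, no arbitrage).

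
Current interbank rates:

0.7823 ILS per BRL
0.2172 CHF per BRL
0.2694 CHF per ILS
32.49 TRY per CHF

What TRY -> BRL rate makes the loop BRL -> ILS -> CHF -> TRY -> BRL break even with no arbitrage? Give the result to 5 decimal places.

Known legs of the cycle: 0.7823 × 0.2694 × 32.49 = 6.8473201338
For no arbitrage the full-cycle product must be 1, so the missing rate is 1 / 6.8473201338 ≈ 0.1460425.

0.14604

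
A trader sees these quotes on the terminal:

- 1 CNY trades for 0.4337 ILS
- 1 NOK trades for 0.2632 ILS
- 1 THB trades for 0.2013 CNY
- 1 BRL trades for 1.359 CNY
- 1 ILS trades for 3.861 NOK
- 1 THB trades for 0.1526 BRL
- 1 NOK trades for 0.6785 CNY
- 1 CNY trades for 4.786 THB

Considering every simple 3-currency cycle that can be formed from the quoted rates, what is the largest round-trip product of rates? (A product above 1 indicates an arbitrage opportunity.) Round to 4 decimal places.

CNY→ILS→NOK→CNY: 0.4337 × 3.861 × 0.6785 = 1.13616
CNY→THB→BRL→CNY: 4.786 × 0.1526 × 1.359 = 0.99254
Maximum is CNY→ILS→NOK→CNY at 1.1362; arbitrage exists.

1.1362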